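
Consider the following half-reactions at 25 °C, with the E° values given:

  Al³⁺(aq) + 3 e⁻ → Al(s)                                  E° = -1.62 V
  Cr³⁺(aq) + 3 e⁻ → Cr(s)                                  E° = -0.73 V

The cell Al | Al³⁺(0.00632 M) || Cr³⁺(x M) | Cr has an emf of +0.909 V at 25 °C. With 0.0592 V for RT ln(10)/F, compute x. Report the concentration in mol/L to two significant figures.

Cr³⁺/Cr is the cathode, Al³⁺/Al the anode: E°cell = +0.89 V, n = 3.
Overall reaction: Cr³⁺(aq) + Al(s) → Cr(s) + Al³⁺(aq); Q = [Al³⁺]^1/[Cr³⁺]^1.
From E = E° − (0.0592/n) log Q: log Q = (E° − E)·n/0.0592 = (+0.89 − (+0.909))·3/0.0592 = -0.9628.
So 1·log[Cr³⁺] = 1·log(0.00632) − log Q = -2.1993 − (-0.9628) = -1.2365; [Cr³⁺] = 10^(-1.2365) ≈ 0.058 M.

0.058 M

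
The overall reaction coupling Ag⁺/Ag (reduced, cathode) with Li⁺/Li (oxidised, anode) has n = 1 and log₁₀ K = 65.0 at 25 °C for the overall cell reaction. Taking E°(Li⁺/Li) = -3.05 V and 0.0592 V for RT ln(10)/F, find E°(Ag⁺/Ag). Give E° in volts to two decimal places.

E°cell = (0.0592/n)·log K = (0.0592/1)(65.0) = +3.848 V.
Since Ag⁺/Ag is the cathode and Li⁺/Li the anode, E°cell = E°(Ag⁺/Ag) − E°(Li⁺/Li).
So E°(Ag⁺/Ag) = E°cell + E°(Li⁺/Li) = +3.848 + (-3.05) = +0.80 V.

+0.80 V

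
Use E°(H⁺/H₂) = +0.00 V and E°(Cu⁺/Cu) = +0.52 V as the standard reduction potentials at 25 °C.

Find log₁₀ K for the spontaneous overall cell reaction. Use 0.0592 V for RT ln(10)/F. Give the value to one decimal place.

Cathode: Cu⁺/Cu; anode: H⁺/H₂. E°cell = +0.52 V, n = 2.
log K = nE°cell / 0.0592 = (2)(+0.52) / 0.0592 = 17.6.

17.6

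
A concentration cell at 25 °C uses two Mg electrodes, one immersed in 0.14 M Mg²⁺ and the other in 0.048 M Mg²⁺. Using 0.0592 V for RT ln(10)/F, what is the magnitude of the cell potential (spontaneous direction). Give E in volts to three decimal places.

+0.014 V

For a concentration cell E°cell = 0. The 0.14 M side is the cathode (reduction is favoured where [Mg²⁺] is higher).
With n = 2, E = −(0.0592/2) log([Mg²⁺]ₐₙ/[Mg²⁺]꜀ₐₜ) = −(0.0592/2) log(0.048/0.14) = −(0.0592/2)(-0.465) = +0.014 V.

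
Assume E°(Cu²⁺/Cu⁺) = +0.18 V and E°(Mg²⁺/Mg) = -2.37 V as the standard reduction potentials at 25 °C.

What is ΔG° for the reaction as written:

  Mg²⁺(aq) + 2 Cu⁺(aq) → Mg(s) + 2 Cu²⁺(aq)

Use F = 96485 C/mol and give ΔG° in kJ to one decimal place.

+492.1 kJ

As written, Mg²⁺/Mg is reduced (cathode) and Cu²⁺/Cu⁺ is oxidised (anode), so E°cell = (-2.37) − (+0.18) = -2.55 V.
Balancing electrons gives n = 2.
ΔG° = −nFE° = −(2)(96485)(-2.55) = 492,073 J = +492.1 kJ.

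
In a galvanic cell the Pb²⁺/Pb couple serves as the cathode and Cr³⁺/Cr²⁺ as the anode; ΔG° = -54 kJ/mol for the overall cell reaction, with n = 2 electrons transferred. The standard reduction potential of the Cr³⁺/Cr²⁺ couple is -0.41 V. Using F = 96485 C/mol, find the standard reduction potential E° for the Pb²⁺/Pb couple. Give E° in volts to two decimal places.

E°cell = −ΔG°/(nF) = −(-54×10³)/((2)(96485)) = +0.280 V.
Since Pb²⁺/Pb is the cathode and Cr³⁺/Cr²⁺ the anode, E°cell = E°(Pb²⁺/Pb) − E°(Cr³⁺/Cr²⁺).
So E°(Pb²⁺/Pb) = E°cell + E°(Cr³⁺/Cr²⁺) = +0.280 + (-0.41) = -0.13 V.

-0.13 V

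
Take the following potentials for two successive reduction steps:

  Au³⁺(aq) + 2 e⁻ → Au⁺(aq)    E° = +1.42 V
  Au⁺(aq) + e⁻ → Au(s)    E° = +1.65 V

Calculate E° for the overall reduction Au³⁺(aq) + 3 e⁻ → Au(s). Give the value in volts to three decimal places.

Adding the free-energy changes (−nFE°) of the two steps gives −n₃FE°₃ = −n₁FE°₁ − n₂FE°₂.
E°₃ = (2×+1.42 + 1×+1.65) / 3 = (+4.490) / 3 = +1.497 V.

+1.497 V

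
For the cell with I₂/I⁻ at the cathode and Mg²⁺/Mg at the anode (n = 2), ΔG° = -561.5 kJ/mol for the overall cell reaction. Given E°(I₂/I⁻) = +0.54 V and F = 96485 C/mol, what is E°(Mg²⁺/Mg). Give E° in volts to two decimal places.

-2.37 V

E°cell = −ΔG°/(nF) = −(-561.5×10³)/((2)(96485)) = +2.910 V.
Since I₂/I⁻ is the cathode and Mg²⁺/Mg the anode, E°cell = E°(I₂/I⁻) − E°(Mg²⁺/Mg).
So E°(Mg²⁺/Mg) = E°(I₂/I⁻) − E°cell = (+0.54) − (+2.910) = -2.37 V.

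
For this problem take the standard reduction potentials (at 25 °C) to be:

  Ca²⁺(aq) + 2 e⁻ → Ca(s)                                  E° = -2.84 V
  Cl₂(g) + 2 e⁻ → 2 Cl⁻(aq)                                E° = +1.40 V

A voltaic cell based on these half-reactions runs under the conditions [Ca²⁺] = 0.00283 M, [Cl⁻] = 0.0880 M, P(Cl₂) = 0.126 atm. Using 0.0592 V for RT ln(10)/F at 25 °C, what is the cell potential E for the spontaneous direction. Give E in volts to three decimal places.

+4.351 V

Cl₂/Cl⁻ is the cathode (higher E°), Ca²⁺/Ca the anode: E°cell = +1.40 − (-2.84) = +4.24 V, n = 2.
Overall: Cl₂(g) + Ca(s) → 2 Cl⁻(aq) + Ca²⁺(aq)
Q = [Cl⁻]^2·[Ca²⁺] / (P(Cl₂)); log Q = -3.760.
E = E° − (0.0592/n) log Q = +4.24 − (0.0592/2)(-3.760) = +4.351 V.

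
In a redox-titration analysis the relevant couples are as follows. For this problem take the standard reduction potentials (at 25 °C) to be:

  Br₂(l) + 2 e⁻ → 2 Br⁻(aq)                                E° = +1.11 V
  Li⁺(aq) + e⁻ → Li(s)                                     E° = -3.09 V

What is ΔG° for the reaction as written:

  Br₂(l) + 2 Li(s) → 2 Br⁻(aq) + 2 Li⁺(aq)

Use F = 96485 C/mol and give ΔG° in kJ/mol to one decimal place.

-810.5 kJ/mol

As written, Br₂/Br⁻ is reduced (cathode) and Li⁺/Li is oxidised (anode), so E°cell = (+1.11) − (-3.09) = +4.20 V.
Balancing electrons gives n = 2.
ΔG° = −nFE° = −(2)(96485)(+4.20) = -810,474 J = -810.5 kJ/mol.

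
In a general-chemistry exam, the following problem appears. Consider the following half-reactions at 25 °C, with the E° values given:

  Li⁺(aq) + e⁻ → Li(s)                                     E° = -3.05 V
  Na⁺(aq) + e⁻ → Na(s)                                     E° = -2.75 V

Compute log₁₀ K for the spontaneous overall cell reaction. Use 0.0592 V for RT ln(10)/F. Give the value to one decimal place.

5.1

Cathode: Na⁺/Na; anode: Li⁺/Li. E°cell = +0.30 V, n = 1.
log K = nE°cell / 0.0592 = (1)(+0.30) / 0.0592 = 5.1.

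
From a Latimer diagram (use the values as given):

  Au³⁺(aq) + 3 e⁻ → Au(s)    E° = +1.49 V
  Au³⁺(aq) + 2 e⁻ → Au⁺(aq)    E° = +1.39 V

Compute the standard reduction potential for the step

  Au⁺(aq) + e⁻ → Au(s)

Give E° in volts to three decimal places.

+1.690 V

Sequential free energies add, so n₃E°₃ = n₁E°₁ + n₂E°₂.
With n₃ = 3, and the known step contributing 2×(+1.39) V, the unknown satisfies 1·E° = 3×(+1.49) − 2×(+1.39) = +1.690.
E° = +1.690 / 1 = +1.690 V.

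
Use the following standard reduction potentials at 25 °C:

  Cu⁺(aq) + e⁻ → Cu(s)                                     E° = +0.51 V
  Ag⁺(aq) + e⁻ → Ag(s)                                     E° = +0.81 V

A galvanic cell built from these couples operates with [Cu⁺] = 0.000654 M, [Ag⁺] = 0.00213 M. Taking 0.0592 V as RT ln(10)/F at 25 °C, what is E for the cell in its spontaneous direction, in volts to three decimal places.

+0.330 V

Ag⁺/Ag is the cathode (higher E°), Cu⁺/Cu the anode: E°cell = +0.81 − (+0.51) = +0.30 V, n = 1.
Overall: Ag⁺(aq) + Cu(s) → Ag(s) + Cu⁺(aq)
Q = [Cu⁺] / ([Ag⁺]); log Q = -0.513.
E = E° − (0.0592/n) log Q = +0.30 − (0.0592/1)(-0.513) = +0.330 V.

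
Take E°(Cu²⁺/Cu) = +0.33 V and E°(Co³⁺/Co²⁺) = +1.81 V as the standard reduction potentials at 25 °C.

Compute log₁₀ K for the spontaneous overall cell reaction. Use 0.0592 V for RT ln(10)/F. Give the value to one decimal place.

50.0

Cathode: Co³⁺/Co²⁺; anode: Cu²⁺/Cu. E°cell = +1.48 V, n = 2.
log K = nE°cell / 0.0592 = (2)(+1.48) / 0.0592 = 50.0.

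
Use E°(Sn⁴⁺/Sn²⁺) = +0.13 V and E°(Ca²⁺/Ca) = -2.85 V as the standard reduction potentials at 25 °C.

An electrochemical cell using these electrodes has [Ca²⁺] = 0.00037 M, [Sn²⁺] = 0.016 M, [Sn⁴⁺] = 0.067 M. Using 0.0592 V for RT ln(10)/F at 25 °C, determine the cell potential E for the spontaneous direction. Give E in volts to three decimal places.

+3.100 V

Sn⁴⁺/Sn²⁺ is the cathode (higher E°), Ca²⁺/Ca the anode: E°cell = +0.13 − (-2.85) = +2.98 V, n = 2.
Overall: Sn⁴⁺(aq) + Ca(s) → Sn²⁺(aq) + Ca²⁺(aq)
Q = [Sn²⁺]·[Ca²⁺] / ([Sn⁴⁺]); log Q = -4.054.
E = E° − (0.0592/n) log Q = +2.98 − (0.0592/2)(-4.054) = +3.100 V.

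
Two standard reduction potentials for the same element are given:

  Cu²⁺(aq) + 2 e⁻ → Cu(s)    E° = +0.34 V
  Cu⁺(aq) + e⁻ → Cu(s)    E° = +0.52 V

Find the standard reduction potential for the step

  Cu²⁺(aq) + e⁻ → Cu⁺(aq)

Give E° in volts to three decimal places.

Sequential free energies add, so n₃E°₃ = n₁E°₁ + n₂E°₂.
With n₃ = 2, and the known step contributing 1×(+0.52) V, the unknown satisfies 1·E° = 2×(+0.34) − 1×(+0.52) = +0.160.
E° = +0.160 / 1 = +0.160 V.

+0.160 V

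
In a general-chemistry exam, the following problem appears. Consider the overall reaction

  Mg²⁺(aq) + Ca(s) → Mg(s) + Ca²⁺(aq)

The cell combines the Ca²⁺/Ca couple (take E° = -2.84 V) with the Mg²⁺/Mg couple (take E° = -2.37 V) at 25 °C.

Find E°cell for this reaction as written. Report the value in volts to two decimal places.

The Mg²⁺/Mg couple has the higher reduction potential, so it is the cathode; Ca²⁺/Ca is oxidised at the anode.
E°cell = E°(cathode) − E°(anode) = (-2.37) − (-2.84) = +0.47 V.

+0.47 V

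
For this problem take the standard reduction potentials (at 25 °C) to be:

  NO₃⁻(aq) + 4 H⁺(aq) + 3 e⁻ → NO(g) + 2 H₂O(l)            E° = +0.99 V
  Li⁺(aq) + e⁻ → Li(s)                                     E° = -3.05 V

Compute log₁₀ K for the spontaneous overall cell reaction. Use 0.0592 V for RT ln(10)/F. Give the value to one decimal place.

Cathode: NO₃⁻/NO; anode: Li⁺/Li. E°cell = +4.04 V, n = 3.
log K = nE°cell / 0.0592 = (3)(+4.04) / 0.0592 = 204.7.

204.7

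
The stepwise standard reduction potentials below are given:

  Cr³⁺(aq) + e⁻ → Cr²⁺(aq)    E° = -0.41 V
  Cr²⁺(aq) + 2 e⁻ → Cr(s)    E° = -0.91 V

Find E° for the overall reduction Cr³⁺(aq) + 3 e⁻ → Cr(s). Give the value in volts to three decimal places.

Adding the free-energy changes (−nFE°) of the two steps gives −n₃FE°₃ = −n₁FE°₁ − n₂FE°₂.
E°₃ = (1×-0.41 + 2×-0.91) / 3 = (-2.230) / 3 = -0.743 V.
Simply averaging or adding the two E° values would be wrong; the electron-weighted sum is required.

-0.743 V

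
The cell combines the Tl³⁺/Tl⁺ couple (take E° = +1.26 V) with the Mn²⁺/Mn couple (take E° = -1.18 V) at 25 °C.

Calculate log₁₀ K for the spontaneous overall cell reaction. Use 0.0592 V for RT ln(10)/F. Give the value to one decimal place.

82.4

Cathode: Tl³⁺/Tl⁺; anode: Mn²⁺/Mn. E°cell = +2.44 V, n = 2.
log K = nE°cell / 0.0592 = (2)(+2.44) / 0.0592 = 82.4.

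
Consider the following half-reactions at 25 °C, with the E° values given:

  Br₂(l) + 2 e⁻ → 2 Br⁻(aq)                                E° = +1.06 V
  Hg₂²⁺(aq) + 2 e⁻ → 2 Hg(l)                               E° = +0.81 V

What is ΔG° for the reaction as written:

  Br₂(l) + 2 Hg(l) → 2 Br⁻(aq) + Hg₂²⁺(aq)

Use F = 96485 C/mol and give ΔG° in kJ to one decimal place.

-48.2 kJ

As written, Br₂/Br⁻ is reduced (cathode) and Hg₂²⁺/Hg is oxidised (anode), so E°cell = (+1.06) − (+0.81) = +0.25 V.
Balancing electrons gives n = 2.
ΔG° = −nFE° = −(2)(96485)(+0.25) = -48,242 J = -48.2 kJ.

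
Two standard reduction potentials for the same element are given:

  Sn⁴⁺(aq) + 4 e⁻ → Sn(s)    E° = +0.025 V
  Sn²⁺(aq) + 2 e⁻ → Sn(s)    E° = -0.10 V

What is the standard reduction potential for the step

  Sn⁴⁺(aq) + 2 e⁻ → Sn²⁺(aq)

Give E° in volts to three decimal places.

+0.150 V

Sequential free energies add, so n₃E°₃ = n₁E°₁ + n₂E°₂.
With n₃ = 4, and the known step contributing 2×(-0.10) V, the unknown satisfies 2·E° = 4×(+0.025) − 2×(-0.10) = +0.300.
E° = +0.300 / 2 = +0.150 V.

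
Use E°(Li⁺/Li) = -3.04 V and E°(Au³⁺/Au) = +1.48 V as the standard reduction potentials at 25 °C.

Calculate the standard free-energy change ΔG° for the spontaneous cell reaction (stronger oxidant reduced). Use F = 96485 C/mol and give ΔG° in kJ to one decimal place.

-1308.3 kJ

Au³⁺/Au (E° = +1.48 V) is the cathode; Li⁺/Li (E° = -3.04 V) is the anode, so E°cell = +4.52 V.
Balancing electrons gives n = 3 (lcm of 3 and 1).
ΔG° = −nFE° = −(3)(96485)(+4.52) = -1,308,337 J = -1308.3 kJ.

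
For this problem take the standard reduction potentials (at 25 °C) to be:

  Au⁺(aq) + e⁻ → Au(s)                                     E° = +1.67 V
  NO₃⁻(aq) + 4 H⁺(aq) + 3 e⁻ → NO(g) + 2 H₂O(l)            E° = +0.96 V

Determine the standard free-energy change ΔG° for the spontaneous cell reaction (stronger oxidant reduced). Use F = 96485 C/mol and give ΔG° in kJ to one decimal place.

-205.5 kJ

Au⁺/Au (E° = +1.67 V) is the cathode; NO₃⁻/NO (E° = +0.96 V) is the anode, so E°cell = +0.71 V.
Balancing electrons gives n = 3 (lcm of 1 and 3).
ΔG° = −nFE° = −(3)(96485)(+0.71) = -205,513 J = -205.5 kJ.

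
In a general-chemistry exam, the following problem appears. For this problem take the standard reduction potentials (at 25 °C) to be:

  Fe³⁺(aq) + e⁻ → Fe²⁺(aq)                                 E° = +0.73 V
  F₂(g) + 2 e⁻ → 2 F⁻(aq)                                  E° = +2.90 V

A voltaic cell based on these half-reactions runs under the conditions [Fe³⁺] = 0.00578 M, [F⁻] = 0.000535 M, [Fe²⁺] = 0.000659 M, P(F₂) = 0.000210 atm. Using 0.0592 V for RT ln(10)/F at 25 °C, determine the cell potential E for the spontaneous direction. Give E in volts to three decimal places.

+2.199 V

F₂/F⁻ is the cathode (higher E°), Fe³⁺/Fe²⁺ the anode: E°cell = +2.90 − (+0.73) = +2.17 V, n = 2.
Overall: F₂(g) + 2 Fe²⁺(aq) → 2 F⁻(aq) + 2 Fe³⁺(aq)
Q = [F⁻]^2·[Fe³⁺]^2 / (P(F₂)·[Fe²⁺]^2); log Q = -0.979.
E = E° − (0.0592/n) log Q = +2.17 − (0.0592/2)(-0.979) = +2.199 V.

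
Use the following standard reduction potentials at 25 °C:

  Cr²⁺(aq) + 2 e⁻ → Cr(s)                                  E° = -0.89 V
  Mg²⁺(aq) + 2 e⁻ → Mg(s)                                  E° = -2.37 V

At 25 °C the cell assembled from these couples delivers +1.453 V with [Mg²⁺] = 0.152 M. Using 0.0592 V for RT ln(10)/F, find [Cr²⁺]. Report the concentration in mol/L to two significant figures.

0.019 M

Cr²⁺/Cr is the cathode, Mg²⁺/Mg the anode: E°cell = +1.48 V, n = 2.
Overall reaction: Cr²⁺(aq) + Mg(s) → Cr(s) + Mg²⁺(aq); Q = [Mg²⁺]^1/[Cr²⁺]^1.
From E = E° − (0.0592/n) log Q: log Q = (E° − E)·n/0.0592 = (+1.48 − (+1.453))·2/0.0592 = 0.9122.
So 1·log[Cr²⁺] = 1·log(0.152) − log Q = -0.8182 − (0.9122) = -1.7304; [Cr²⁺] = 10^(-1.7304) ≈ 0.019 M.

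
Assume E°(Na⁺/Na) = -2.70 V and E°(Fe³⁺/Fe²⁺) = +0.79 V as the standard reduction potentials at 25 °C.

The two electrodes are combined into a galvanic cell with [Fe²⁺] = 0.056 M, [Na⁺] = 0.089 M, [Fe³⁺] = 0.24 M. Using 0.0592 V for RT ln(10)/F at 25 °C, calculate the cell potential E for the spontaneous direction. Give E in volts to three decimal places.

+3.590 V

Fe³⁺/Fe²⁺ is the cathode (higher E°), Na⁺/Na the anode: E°cell = +0.79 − (-2.70) = +3.49 V, n = 1.
Overall: Fe³⁺(aq) + Na(s) → Fe²⁺(aq) + Na⁺(aq)
Q = [Fe²⁺]·[Na⁺] / ([Fe³⁺]); log Q = -1.683.
E = E° − (0.0592/n) log Q = +3.49 − (0.0592/1)(-1.683) = +3.590 V.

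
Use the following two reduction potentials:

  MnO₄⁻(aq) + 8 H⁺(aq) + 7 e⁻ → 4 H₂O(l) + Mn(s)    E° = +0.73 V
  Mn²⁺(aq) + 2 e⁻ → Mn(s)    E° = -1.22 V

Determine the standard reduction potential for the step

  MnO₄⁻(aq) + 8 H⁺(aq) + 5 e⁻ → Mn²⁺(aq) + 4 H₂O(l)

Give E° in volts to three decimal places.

Sequential free energies add, so n₃E°₃ = n₁E°₁ + n₂E°₂.
With n₃ = 7, and the known step contributing 2×(-1.22) V, the unknown satisfies 5·E° = 7×(+0.73) − 2×(-1.22) = +7.550.
E° = +7.550 / 5 = +1.510 V.

+1.510 V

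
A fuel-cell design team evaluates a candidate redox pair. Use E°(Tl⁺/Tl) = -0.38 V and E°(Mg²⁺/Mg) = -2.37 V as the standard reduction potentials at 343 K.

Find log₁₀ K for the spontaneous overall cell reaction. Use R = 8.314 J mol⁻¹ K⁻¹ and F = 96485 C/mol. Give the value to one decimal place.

58.5

Cathode: Tl⁺/Tl; anode: Mg²⁺/Mg. E°cell = (-0.38) − (-2.37) = +1.99 V, with n = 2.
ΔG° = −nFE° = −RT ln K, so ln K = nFE°/(RT) = (2)(96485)(+1.99) / ((8.314)(343)) = 134.660.
log₁₀ K = 134.660 / ln 10 = 58.5.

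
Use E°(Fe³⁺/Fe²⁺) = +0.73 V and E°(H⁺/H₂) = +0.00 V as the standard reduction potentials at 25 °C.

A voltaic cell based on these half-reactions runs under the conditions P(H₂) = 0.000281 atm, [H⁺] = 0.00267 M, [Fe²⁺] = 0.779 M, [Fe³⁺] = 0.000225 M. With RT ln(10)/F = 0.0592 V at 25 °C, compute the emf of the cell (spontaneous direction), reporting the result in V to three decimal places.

Fe³⁺/Fe²⁺ is the cathode (higher E°), H⁺/H₂ the anode: E°cell = +0.73 − (+0.00) = +0.73 V, n = 2.
Overall: 2 Fe³⁺(aq) + H₂(g) → 2 Fe²⁺(aq) + 2 H⁺(aq)
Q = [Fe²⁺]^2·[H⁺]^2 / ([Fe³⁺]^2·P(H₂)); log Q = 5.483.
E = E° − (0.0592/n) log Q = +0.73 − (0.0592/2)(5.483) = +0.568 V.

+0.568 V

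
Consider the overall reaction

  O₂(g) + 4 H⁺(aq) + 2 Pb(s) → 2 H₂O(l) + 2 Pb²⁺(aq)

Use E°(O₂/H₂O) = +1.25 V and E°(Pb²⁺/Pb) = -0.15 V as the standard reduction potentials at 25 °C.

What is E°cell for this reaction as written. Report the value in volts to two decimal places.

+1.40 V

The O₂/H₂O couple has the higher reduction potential, so it is the cathode; Pb²⁺/Pb is oxidised at the anode.
E°cell = E°(cathode) − E°(anode) = (+1.25) − (-0.15) = +1.40 V.
Since E°cell > 0, the reaction is spontaneous under standard conditions.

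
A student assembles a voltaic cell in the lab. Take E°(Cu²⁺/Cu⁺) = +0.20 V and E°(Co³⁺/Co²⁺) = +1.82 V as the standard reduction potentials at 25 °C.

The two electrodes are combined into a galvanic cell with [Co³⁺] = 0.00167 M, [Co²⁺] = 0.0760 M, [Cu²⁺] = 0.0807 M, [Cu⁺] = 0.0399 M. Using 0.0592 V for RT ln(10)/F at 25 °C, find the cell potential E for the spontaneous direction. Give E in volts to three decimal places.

+1.504 V

Co³⁺/Co²⁺ is the cathode (higher E°), Cu²⁺/Cu⁺ the anode: E°cell = +1.82 − (+0.20) = +1.62 V, n = 1.
Overall: Co³⁺(aq) + Cu⁺(aq) → Co²⁺(aq) + Cu²⁺(aq)
Q = [Co²⁺]·[Cu²⁺] / ([Co³⁺]·[Cu⁺]); log Q = 1.964.
E = E° − (0.0592/n) log Q = +1.62 − (0.0592/1)(1.964) = +1.504 V.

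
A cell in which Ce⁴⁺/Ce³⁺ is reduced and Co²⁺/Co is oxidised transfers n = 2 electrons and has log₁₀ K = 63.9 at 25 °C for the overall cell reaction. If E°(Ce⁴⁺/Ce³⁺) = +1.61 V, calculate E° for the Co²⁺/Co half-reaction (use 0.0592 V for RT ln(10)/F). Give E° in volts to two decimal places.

-0.28 V

E°cell = (0.0592/n)·log K = (0.0592/2)(63.9) = +1.891 V.
Since Ce⁴⁺/Ce³⁺ is the cathode and Co²⁺/Co the anode, E°cell = E°(Ce⁴⁺/Ce³⁺) − E°(Co²⁺/Co).
So E°(Co²⁺/Co) = E°(Ce⁴⁺/Ce³⁺) − E°cell = (+1.61) − (+1.891) = -0.28 V.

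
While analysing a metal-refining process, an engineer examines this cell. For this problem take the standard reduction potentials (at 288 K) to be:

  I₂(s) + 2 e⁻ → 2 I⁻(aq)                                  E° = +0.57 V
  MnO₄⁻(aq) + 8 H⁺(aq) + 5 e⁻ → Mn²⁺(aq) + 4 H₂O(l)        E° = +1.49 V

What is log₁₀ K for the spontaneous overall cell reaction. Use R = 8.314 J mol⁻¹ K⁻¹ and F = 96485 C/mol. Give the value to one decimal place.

161.0

Cathode: MnO₄⁻/Mn²⁺; anode: I₂/I⁻. E°cell = (+1.49) − (+0.57) = +0.92 V, with n = 10.
ΔG° = −nFE° = −RT ln K, so ln K = nFE°/(RT) = (10)(96485)(+0.92) / ((8.314)(288)) = 370.719.
log₁₀ K = 370.719 / ln 10 = 161.0.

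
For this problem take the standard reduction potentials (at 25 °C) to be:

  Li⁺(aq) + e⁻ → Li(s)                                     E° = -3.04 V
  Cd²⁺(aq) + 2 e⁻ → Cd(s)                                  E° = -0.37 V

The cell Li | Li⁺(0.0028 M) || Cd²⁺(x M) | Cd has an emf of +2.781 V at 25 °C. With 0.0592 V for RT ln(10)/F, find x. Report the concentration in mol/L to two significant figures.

Cd²⁺/Cd is the cathode, Li⁺/Li the anode: E°cell = +2.67 V, n = 2.
Overall reaction: Cd²⁺(aq) + 2 Li(s) → Cd(s) + 2 Li⁺(aq); Q = [Li⁺]^2/[Cd²⁺]^1.
From E = E° − (0.0592/n) log Q: log Q = (E° − E)·n/0.0592 = (+2.67 − (+2.781))·2/0.0592 = -3.7500.
So 1·log[Cd²⁺] = 2·log(0.0028) − log Q = -5.1057 − (-3.7500) = -1.3557; [Cd²⁺] = 10^(-1.3557) ≈ 0.044 M.

0.044 M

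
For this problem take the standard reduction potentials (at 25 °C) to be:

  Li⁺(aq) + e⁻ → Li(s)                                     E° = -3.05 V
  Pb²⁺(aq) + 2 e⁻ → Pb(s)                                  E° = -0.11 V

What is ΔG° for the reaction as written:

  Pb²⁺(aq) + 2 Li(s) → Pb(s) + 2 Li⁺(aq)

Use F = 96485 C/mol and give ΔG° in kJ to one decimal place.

As written, Pb²⁺/Pb is reduced (cathode) and Li⁺/Li is oxidised (anode), so E°cell = (-0.11) − (-3.05) = +2.94 V.
Balancing electrons gives n = 2.
ΔG° = −nFE° = −(2)(96485)(+2.94) = -567,332 J = -567.3 kJ.

-567.3 kJ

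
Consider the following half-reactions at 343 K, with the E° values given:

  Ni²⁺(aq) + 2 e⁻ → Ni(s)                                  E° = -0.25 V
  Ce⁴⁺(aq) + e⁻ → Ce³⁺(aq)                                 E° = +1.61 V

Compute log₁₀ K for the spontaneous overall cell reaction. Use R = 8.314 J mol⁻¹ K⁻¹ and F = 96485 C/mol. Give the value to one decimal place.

54.7

Cathode: Ce⁴⁺/Ce³⁺; anode: Ni²⁺/Ni. E°cell = (+1.61) − (-0.25) = +1.86 V, with n = 2.
ΔG° = −nFE° = −RT ln K, so ln K = nFE°/(RT) = (2)(96485)(+1.86) / ((8.314)(343)) = 125.863.
log₁₀ K = 125.863 / ln 10 = 54.7.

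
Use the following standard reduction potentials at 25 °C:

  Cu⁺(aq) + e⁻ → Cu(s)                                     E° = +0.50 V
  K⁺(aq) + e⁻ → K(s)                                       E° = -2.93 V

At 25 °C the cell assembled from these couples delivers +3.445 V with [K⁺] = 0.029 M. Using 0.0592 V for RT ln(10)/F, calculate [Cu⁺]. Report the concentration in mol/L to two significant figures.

Cu⁺/Cu is the cathode, K⁺/K the anode: E°cell = +3.43 V, n = 1.
Overall reaction: Cu⁺(aq) + K(s) → Cu(s) + K⁺(aq); Q = [K⁺]^1/[Cu⁺]^1.
From E = E° − (0.0592/n) log Q: log Q = (E° − E)·n/0.0592 = (+3.43 − (+3.445))·1/0.0592 = -0.2534.
So 1·log[Cu⁺] = 1·log(0.029) − log Q = -1.5376 − (-0.2534) = -1.2842; [Cu⁺] = 10^(-1.2842) ≈ 0.052 M.

0.052 M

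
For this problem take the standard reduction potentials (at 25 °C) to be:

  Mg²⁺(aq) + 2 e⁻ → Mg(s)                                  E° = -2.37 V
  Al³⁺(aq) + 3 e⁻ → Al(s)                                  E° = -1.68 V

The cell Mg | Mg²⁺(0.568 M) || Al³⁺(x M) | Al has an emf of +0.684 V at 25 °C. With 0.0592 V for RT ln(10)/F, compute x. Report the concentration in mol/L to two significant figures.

0.21 M

Al³⁺/Al is the cathode, Mg²⁺/Mg the anode: E°cell = +0.69 V, n = 6.
Overall reaction: 2 Al³⁺(aq) + 3 Mg(s) → 2 Al(s) + 3 Mg²⁺(aq); Q = [Mg²⁺]^3/[Al³⁺]^2.
From E = E° − (0.0592/n) log Q: log Q = (E° − E)·n/0.0592 = (+0.69 − (+0.684))·6/0.0592 = 0.6081.
So 2·log[Al³⁺] = 3·log(0.568) − log Q = -0.7370 − (0.6081) = -1.3451; log[Al³⁺] = -1.3451 / 2 = -0.6725; [Al³⁺] = 10^(-0.6725) ≈ 0.21 M.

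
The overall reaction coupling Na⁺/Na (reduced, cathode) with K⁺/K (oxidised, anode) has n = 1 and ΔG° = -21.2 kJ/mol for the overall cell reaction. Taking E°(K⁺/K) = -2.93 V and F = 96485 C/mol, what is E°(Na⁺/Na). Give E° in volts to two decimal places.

E°cell = −ΔG°/(nF) = −(-21.2×10³)/((1)(96485)) = +0.220 V.
Since Na⁺/Na is the cathode and K⁺/K the anode, E°cell = E°(Na⁺/Na) − E°(K⁺/K).
So E°(Na⁺/Na) = E°cell + E°(K⁺/K) = +0.220 + (-2.93) = -2.71 V.

-2.71 V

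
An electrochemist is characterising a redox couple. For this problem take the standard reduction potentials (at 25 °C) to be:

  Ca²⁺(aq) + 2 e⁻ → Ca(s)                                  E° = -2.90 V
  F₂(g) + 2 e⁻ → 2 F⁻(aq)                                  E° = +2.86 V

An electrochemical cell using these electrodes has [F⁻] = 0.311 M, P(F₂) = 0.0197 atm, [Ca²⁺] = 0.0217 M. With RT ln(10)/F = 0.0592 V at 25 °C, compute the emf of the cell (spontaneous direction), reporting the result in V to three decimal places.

F₂/F⁻ is the cathode (higher E°), Ca²⁺/Ca the anode: E°cell = +2.86 − (-2.90) = +5.76 V, n = 2.
Overall: F₂(g) + Ca(s) → 2 F⁻(aq) + Ca²⁺(aq)
Q = [F⁻]^2·[Ca²⁺] / (P(F₂)); log Q = -0.972.
E = E° − (0.0592/n) log Q = +5.76 − (0.0592/2)(-0.972) = +5.789 V.

+5.789 V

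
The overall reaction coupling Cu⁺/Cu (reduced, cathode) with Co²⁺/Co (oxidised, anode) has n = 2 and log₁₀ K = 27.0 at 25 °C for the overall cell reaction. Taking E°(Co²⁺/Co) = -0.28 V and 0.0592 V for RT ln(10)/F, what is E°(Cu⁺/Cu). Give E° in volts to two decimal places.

+0.52 V

E°cell = (0.0592/n)·log K = (0.0592/2)(27.0) = +0.799 V.
Since Cu⁺/Cu is the cathode and Co²⁺/Co the anode, E°cell = E°(Cu⁺/Cu) − E°(Co²⁺/Co).
So E°(Cu⁺/Cu) = E°cell + E°(Co²⁺/Co) = +0.799 + (-0.28) = +0.52 V.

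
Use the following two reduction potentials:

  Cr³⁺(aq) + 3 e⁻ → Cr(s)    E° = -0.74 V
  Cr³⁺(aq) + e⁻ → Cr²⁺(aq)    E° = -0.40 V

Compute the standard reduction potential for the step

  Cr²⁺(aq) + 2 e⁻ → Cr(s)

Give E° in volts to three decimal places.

Sequential free energies add, so n₃E°₃ = n₁E°₁ + n₂E°₂.
With n₃ = 3, and the known step contributing 1×(-0.40) V, the unknown satisfies 2·E° = 3×(-0.74) − 1×(-0.40) = -1.820.
E° = -1.820 / 2 = -0.910 V.

-0.910 V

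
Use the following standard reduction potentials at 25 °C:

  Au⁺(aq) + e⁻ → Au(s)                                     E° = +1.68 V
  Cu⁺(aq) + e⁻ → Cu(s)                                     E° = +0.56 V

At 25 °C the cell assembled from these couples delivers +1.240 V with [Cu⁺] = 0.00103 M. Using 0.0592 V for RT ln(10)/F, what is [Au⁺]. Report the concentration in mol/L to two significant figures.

0.11 M

Au⁺/Au is the cathode, Cu⁺/Cu the anode: E°cell = +1.12 V, n = 1.
Overall reaction: Au⁺(aq) + Cu(s) → Au(s) + Cu⁺(aq); Q = [Cu⁺]^1/[Au⁺]^1.
From E = E° − (0.0592/n) log Q: log Q = (E° − E)·n/0.0592 = (+1.12 − (+1.240))·1/0.0592 = -2.0270.
So 1·log[Au⁺] = 1·log(0.00103) − log Q = -2.9872 − (-2.0270) = -0.9602; [Au⁺] = 10^(-0.9602) ≈ 0.11 M.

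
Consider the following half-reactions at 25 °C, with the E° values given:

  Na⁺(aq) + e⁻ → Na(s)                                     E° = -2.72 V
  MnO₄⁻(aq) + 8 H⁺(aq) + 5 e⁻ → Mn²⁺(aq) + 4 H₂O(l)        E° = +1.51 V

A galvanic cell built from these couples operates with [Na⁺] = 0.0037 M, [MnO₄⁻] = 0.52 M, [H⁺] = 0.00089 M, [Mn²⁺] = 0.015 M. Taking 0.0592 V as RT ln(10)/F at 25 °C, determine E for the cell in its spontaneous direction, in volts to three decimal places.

MnO₄⁻/Mn²⁺ is the cathode (higher E°), Na⁺/Na the anode: E°cell = +1.51 − (-2.72) = +4.23 V, n = 5.
Overall: MnO₄⁻(aq) + 8 H⁺(aq) + 5 Na(s) → Mn²⁺(aq) + 4 H₂O(l) + 5 Na⁺(aq)
Q = [Mn²⁺]·[Na⁺]^5 / ([MnO₄⁻]·[H⁺]^8); log Q = 10.706.
E = E° − (0.0592/n) log Q = +4.23 − (0.0592/5)(10.706) = +4.103 V.

+4.103 V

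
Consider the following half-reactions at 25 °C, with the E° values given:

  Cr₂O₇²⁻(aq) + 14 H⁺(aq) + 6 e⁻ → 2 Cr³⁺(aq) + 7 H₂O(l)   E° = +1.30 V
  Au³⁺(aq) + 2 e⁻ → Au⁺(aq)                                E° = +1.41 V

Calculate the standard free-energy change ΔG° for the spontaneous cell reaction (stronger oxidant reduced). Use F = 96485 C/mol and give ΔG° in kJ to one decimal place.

Au³⁺/Au⁺ (E° = +1.41 V) is the cathode; Cr₂O₇²⁻/Cr³⁺ (E° = +1.30 V) is the anode, so E°cell = +0.11 V.
Balancing electrons gives n = 6 (lcm of 2 and 6).
ΔG° = −nFE° = −(6)(96485)(+0.11) = -63,680 J = -63.7 kJ.

-63.7 kJ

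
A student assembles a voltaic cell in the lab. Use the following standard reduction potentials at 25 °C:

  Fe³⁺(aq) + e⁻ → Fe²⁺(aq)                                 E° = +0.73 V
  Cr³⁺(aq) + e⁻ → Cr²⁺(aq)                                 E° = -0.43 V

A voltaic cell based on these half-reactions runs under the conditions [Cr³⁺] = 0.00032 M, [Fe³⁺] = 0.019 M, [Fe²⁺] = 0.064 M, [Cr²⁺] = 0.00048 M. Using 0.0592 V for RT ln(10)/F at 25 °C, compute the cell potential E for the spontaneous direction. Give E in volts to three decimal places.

+1.139 V

Fe³⁺/Fe²⁺ is the cathode (higher E°), Cr³⁺/Cr²⁺ the anode: E°cell = +0.73 − (-0.43) = +1.16 V, n = 1.
Overall: Fe³⁺(aq) + Cr²⁺(aq) → Fe²⁺(aq) + Cr³⁺(aq)
Q = [Fe²⁺]·[Cr³⁺] / ([Fe³⁺]·[Cr²⁺]); log Q = 0.351.
E = E° − (0.0592/n) log Q = +1.16 − (0.0592/1)(0.351) = +1.139 V.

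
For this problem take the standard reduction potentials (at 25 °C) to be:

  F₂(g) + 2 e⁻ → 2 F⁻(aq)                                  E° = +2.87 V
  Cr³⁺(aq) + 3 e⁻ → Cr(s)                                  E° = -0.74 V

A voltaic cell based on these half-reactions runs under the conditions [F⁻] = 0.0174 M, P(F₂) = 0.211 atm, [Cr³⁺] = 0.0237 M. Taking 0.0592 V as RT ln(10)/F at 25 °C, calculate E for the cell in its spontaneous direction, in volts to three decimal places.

+3.726 V

F₂/F⁻ is the cathode (higher E°), Cr³⁺/Cr the anode: E°cell = +2.87 − (-0.74) = +3.61 V, n = 6.
Overall: 3 F₂(g) + 2 Cr(s) → 6 F⁻(aq) + 2 Cr³⁺(aq)
Q = [F⁻]^6·[Cr³⁺]^2 / (P(F₂)^3); log Q = -11.780.
E = E° − (0.0592/n) log Q = +3.61 − (0.0592/6)(-11.780) = +3.726 V.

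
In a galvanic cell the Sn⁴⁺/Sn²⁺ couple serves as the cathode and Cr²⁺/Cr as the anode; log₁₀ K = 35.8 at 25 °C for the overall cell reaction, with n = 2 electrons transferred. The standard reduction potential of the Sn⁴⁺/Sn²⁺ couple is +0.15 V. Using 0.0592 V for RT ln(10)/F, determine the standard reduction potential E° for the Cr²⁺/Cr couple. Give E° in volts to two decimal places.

-0.91 V

E°cell = (0.0592/n)·log K = (0.0592/2)(35.8) = +1.060 V.
Since Sn⁴⁺/Sn²⁺ is the cathode and Cr²⁺/Cr the anode, E°cell = E°(Sn⁴⁺/Sn²⁺) − E°(Cr²⁺/Cr).
So E°(Cr²⁺/Cr) = E°(Sn⁴⁺/Sn²⁺) − E°cell = (+0.15) − (+1.060) = -0.91 V.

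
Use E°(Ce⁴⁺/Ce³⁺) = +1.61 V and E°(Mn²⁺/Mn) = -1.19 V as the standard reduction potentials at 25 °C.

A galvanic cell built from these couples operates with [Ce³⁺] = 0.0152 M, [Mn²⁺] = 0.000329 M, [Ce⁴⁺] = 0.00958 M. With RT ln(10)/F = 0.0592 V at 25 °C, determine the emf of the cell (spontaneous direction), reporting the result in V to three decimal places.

+2.891 V

Ce⁴⁺/Ce³⁺ is the cathode (higher E°), Mn²⁺/Mn the anode: E°cell = +1.61 − (-1.19) = +2.80 V, n = 2.
Overall: 2 Ce⁴⁺(aq) + Mn(s) → 2 Ce³⁺(aq) + Mn²⁺(aq)
Q = [Ce³⁺]^2·[Mn²⁺] / ([Ce⁴⁺]^2); log Q = -3.082.
E = E° − (0.0592/n) log Q = +2.80 − (0.0592/2)(-3.082) = +2.891 V.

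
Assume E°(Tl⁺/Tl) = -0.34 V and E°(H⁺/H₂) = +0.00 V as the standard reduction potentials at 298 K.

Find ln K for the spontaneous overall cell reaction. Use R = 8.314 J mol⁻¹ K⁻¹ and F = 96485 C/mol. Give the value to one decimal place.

26.5

Cathode: H⁺/H₂; anode: Tl⁺/Tl. E°cell = (+0.00) − (-0.34) = +0.34 V, with n = 2.
ΔG° = −nFE° = −RT ln K, so ln K = nFE°/(RT) = (2)(96485)(+0.34) / ((8.314)(298)) = 26.481.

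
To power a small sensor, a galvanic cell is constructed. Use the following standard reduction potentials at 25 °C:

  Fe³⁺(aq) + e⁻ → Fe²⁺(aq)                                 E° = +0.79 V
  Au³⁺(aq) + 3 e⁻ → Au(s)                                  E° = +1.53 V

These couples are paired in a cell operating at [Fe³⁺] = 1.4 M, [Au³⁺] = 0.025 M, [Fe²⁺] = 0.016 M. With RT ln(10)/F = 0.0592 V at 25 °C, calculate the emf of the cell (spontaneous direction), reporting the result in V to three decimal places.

Au³⁺/Au is the cathode (higher E°), Fe³⁺/Fe²⁺ the anode: E°cell = +1.53 − (+0.79) = +0.74 V, n = 3.
Overall: Au³⁺(aq) + 3 Fe²⁺(aq) → Au(s) + 3 Fe³⁺(aq)
Q = [Fe³⁺]^3 / ([Au³⁺]·[Fe²⁺]^3); log Q = 7.428.
E = E° − (0.0592/n) log Q = +0.74 − (0.0592/3)(7.428) = +0.593 V.

+0.593 V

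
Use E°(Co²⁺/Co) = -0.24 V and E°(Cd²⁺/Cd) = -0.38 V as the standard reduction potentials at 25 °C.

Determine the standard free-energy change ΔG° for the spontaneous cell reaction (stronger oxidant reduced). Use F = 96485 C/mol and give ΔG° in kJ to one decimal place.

-27.0 kJ

Co²⁺/Co (E° = -0.24 V) is the cathode; Cd²⁺/Cd (E° = -0.38 V) is the anode, so E°cell = +0.14 V.
Balancing electrons gives n = 2 (lcm of 2 and 2).
ΔG° = −nFE° = −(2)(96485)(+0.14) = -27,016 J = -27.0 kJ.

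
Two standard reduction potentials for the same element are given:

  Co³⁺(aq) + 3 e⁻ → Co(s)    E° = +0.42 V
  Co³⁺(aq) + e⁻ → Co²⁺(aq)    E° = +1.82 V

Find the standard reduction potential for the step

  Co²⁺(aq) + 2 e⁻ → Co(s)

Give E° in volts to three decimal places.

Sequential free energies add, so n₃E°₃ = n₁E°₁ + n₂E°₂.
With n₃ = 3, and the known step contributing 1×(+1.82) V, the unknown satisfies 2·E° = 3×(+0.42) − 1×(+1.82) = -0.560.
E° = -0.560 / 2 = -0.280 V.

-0.280 V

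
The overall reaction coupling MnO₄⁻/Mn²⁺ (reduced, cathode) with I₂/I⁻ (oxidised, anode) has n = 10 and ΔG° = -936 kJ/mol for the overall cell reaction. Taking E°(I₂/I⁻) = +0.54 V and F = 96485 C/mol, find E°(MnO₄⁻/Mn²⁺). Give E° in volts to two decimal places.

+1.51 V

E°cell = −ΔG°/(nF) = −(-936×10³)/((10)(96485)) = +0.970 V.
Since MnO₄⁻/Mn²⁺ is the cathode and I₂/I⁻ the anode, E°cell = E°(MnO₄⁻/Mn²⁺) − E°(I₂/I⁻).
So E°(MnO₄⁻/Mn²⁺) = E°cell + E°(I₂/I⁻) = +0.970 + (+0.54) = +1.51 V.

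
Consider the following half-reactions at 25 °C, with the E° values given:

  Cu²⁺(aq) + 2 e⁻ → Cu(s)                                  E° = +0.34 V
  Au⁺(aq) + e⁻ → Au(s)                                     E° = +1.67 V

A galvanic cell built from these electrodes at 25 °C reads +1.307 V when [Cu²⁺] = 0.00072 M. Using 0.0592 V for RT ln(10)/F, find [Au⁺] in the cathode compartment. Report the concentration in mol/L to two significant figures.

Au⁺/Au is the cathode, Cu²⁺/Cu the anode: E°cell = +1.33 V, n = 2.
Overall reaction: 2 Au⁺(aq) + Cu(s) → 2 Au(s) + Cu²⁺(aq); Q = [Cu²⁺]^1/[Au⁺]^2.
From E = E° − (0.0592/n) log Q: log Q = (E° − E)·n/0.0592 = (+1.33 − (+1.307))·2/0.0592 = 0.7770.
So 2·log[Au⁺] = 1·log(0.00072) − log Q = -3.1427 − (0.7770) = -3.9197; log[Au⁺] = -3.9197 / 2 = -1.9599; [Au⁺] = 10^(-1.9599) ≈ 0.011 M.

0.011 M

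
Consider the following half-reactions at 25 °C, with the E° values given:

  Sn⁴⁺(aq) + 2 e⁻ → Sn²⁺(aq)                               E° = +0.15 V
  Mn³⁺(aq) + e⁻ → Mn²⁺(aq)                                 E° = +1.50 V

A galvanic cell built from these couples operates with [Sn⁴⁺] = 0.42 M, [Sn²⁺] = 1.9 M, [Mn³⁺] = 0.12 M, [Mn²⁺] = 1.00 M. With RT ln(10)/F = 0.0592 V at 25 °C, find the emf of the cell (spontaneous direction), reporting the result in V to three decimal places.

+1.315 V

Mn³⁺/Mn²⁺ is the cathode (higher E°), Sn⁴⁺/Sn²⁺ the anode: E°cell = +1.50 − (+0.15) = +1.35 V, n = 2.
Overall: 2 Mn³⁺(aq) + Sn²⁺(aq) → 2 Mn²⁺(aq) + Sn⁴⁺(aq)
Q = [Mn²⁺]^2·[Sn⁴⁺] / ([Mn³⁺]^2·[Sn²⁺]); log Q = 1.186.
E = E° − (0.0592/n) log Q = +1.35 − (0.0592/2)(1.186) = +1.315 V.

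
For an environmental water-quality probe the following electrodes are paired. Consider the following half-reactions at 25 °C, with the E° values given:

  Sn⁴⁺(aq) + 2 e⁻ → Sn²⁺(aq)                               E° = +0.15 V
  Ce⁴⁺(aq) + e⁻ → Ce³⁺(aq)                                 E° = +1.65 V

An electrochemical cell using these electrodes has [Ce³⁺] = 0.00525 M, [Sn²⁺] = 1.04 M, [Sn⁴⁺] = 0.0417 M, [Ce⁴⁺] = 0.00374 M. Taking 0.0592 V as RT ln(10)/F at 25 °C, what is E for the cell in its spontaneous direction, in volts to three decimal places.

+1.533 V

Ce⁴⁺/Ce³⁺ is the cathode (higher E°), Sn⁴⁺/Sn²⁺ the anode: E°cell = +1.65 − (+0.15) = +1.50 V, n = 2.
Overall: 2 Ce⁴⁺(aq) + Sn²⁺(aq) → 2 Ce³⁺(aq) + Sn⁴⁺(aq)
Q = [Ce³⁺]^2·[Sn⁴⁺] / ([Ce⁴⁺]^2·[Sn²⁺]); log Q = -1.102.
E = E° − (0.0592/n) log Q = +1.50 − (0.0592/2)(-1.102) = +1.533 V.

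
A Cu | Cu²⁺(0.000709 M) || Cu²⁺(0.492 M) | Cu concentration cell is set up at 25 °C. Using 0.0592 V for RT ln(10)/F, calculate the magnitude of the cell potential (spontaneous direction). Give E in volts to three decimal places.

For a concentration cell E°cell = 0. The 0.492 M side is the cathode (reduction is favoured where [Cu²⁺] is higher).
With n = 2, E = −(0.0592/2) log([Cu²⁺]ₐₙ/[Cu²⁺]꜀ₐₜ) = −(0.0592/2) log(0.000709/0.492) = −(0.0592/2)(-2.841) = +0.084 V.

+0.084 V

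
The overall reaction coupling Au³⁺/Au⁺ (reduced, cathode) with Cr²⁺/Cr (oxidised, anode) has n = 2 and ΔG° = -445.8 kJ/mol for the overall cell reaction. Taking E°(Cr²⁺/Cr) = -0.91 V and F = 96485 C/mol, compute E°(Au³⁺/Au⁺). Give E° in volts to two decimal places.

E°cell = −ΔG°/(nF) = −(-445.8×10³)/((2)(96485)) = +2.310 V.
Since Au³⁺/Au⁺ is the cathode and Cr²⁺/Cr the anode, E°cell = E°(Au³⁺/Au⁺) − E°(Cr²⁺/Cr).
So E°(Au³⁺/Au⁺) = E°cell + E°(Cr²⁺/Cr) = +2.310 + (-0.91) = +1.40 V.

+1.40 V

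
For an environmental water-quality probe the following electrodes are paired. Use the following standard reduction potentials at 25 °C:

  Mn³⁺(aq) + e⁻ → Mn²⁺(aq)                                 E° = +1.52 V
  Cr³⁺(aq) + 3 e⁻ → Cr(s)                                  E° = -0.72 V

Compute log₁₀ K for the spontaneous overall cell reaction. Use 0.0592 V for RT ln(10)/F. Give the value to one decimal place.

113.5

Cathode: Mn³⁺/Mn²⁺; anode: Cr³⁺/Cr. E°cell = +2.24 V, n = 3.
log K = nE°cell / 0.0592 = (3)(+2.24) / 0.0592 = 113.5.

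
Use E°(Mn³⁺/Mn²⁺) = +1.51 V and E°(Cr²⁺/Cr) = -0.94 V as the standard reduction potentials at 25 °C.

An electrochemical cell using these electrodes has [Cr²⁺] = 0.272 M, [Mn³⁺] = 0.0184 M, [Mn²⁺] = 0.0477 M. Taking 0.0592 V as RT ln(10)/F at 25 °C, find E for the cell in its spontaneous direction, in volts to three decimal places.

Mn³⁺/Mn²⁺ is the cathode (higher E°), Cr²⁺/Cr the anode: E°cell = +1.51 − (-0.94) = +2.45 V, n = 2.
Overall: 2 Mn³⁺(aq) + Cr(s) → 2 Mn²⁺(aq) + Cr²⁺(aq)
Q = [Mn²⁺]^2·[Cr²⁺] / ([Mn³⁺]^2); log Q = 0.262.
E = E° − (0.0592/n) log Q = +2.45 − (0.0592/2)(0.262) = +2.442 V.

+2.442 V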